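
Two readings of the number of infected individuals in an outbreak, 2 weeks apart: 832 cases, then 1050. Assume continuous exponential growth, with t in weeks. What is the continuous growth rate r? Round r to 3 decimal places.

1050 = 832 · e^(r·2)
e^(2r) = 1050/832 = 1.26202
r = ln(1.26202) / 2 = 0.23271 / 2

r ≈ 0.116 per week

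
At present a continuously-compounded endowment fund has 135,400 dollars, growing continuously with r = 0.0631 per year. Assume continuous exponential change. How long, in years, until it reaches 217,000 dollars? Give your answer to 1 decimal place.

217000 = 135400 · e^(0.0631·t)
t = ln(217000/135400) / 0.0631 = ln(1.60266) / 0.0631 = 0.47166 / 0.0631

t ≈ 7.5 years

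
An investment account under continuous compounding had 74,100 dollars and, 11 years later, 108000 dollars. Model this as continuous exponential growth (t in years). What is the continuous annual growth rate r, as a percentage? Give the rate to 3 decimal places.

r ≈ 3.425% per year

108000 = 74100 · e^(r·11)
e^(11r) = 108000/74100 = 1.45749
r = ln(1.45749) / 11 = 0.37672 / 11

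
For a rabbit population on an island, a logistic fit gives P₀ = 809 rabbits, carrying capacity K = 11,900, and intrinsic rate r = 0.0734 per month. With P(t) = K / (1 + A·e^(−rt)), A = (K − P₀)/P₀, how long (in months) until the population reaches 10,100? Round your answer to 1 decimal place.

A = (11900 − 809)/809 = 13.70952
10100 = 11900/(1 + 13.70952·e^(−0.0734t)) → 1 + 13.70952·e^(−0.0734t) = 1.17822
e^(−0.0734t) = 0.013 → t = ln(76.92563)/0.0734 = 4.34284/0.0734

t ≈ 59.2 months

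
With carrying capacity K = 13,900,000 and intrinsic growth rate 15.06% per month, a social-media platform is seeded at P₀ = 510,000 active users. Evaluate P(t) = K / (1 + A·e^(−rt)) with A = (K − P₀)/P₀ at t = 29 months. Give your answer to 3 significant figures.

A = (13900000 − 510000)/510000 = 26.2549
P(29) = 13900000 / (1 + 26.2549·e^(−0.1506·29)) = 13900000 / (1 + 26.2549·0.012684)
= 13900000 / 1.33302 ≈ 10427436.27

≈ 10,400,000 active users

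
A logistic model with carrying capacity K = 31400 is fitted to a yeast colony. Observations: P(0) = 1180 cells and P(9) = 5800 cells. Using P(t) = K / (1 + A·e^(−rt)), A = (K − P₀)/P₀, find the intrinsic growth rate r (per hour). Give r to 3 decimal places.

A = (31400 − 1180)/1180 = 25.61017
5800 = 31400/(1 + 25.61017·e^(−r·9)) → e^(−9r) = (5.41379 − 1)/25.61017 = 0.172345
r = −ln(0.172345)/9 = 1.75826/9

r ≈ 0.195 per hour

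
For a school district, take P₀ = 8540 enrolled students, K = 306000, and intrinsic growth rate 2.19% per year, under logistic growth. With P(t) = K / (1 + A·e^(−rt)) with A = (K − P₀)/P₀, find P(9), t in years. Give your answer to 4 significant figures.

≈ 10,340 enrolled students

A = (306000 − 8540)/8540 = 34.83138
P(9) = 306000 / (1 + 34.83138·e^(−0.0219·9)) = 306000 / (1 + 34.83138·0.821109)
= 306000 / 29.60034 ≈ 10337.72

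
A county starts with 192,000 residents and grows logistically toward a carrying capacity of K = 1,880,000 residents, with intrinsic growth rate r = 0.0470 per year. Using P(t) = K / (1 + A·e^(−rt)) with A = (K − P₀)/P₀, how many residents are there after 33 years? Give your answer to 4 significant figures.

A = (1880000 − 192000)/192000 = 8.79167
P(33) = 1880000 / (1 + 8.79167·e^(−0.047·33)) = 1880000 / (1 + 8.79167·0.212036)
= 1880000 / 2.86415 ≈ 656390.58

≈ 656,400 residents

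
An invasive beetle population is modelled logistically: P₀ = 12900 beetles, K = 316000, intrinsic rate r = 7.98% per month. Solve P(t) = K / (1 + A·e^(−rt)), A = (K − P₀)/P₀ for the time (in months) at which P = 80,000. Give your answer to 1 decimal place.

t ≈ 26.0 months

A = (316000 − 12900)/12900 = 23.49612
80000 = 316000/(1 + 23.49612·e^(−0.0798t)) → 1 + 23.49612·e^(−0.0798t) = 3.95
e^(−0.0798t) = 0.125553 → t = ln(7.96479)/0.0798 = 2.07503/0.0798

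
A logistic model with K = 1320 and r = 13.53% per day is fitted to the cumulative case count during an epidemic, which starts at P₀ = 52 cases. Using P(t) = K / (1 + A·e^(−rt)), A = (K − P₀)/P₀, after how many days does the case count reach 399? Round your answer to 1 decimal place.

t ≈ 17.4 days

A = (1320 − 52)/52 = 24.38462
399 = 1320/(1 + 24.38462·e^(−0.1353t)) → 1 + 24.38462·e^(−0.1353t) = 3.30827
e^(−0.1353t) = 0.094661 → t = ln(10.56402)/0.1353 = 2.35745/0.1353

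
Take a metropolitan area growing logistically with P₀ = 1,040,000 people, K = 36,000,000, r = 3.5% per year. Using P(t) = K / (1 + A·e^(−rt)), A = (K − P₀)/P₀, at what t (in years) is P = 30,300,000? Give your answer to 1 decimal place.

t ≈ 148.2 years

A = (36000000 − 1040000)/1040000 = 33.61538
30300000 = 36000000/(1 + 33.61538·e^(−0.035t)) → 1 + 33.61538·e^(−0.035t) = 1.18812
e^(−0.035t) = 0.005596 → t = ln(178.69231)/0.035 = 5.18567/0.035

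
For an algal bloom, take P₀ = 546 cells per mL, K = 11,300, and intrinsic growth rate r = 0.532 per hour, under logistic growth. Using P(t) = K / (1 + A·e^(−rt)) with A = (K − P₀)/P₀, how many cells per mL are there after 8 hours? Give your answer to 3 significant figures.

≈ 8,830 cells per mL

A = (11300 − 546)/546 = 19.69597
P(8) = 11300 / (1 + 19.69597·e^(−0.532·8)) = 11300 / (1 + 19.69597·0.014179)
= 11300 / 1.27927 ≈ 8833.18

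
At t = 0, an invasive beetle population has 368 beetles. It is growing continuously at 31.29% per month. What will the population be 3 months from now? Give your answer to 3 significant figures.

≈ 941 beetles

P(3) = 368 · e^(0.3129·3) = 368 · e^(0.9387)
= 368 · 2.55666 ≈ 940.85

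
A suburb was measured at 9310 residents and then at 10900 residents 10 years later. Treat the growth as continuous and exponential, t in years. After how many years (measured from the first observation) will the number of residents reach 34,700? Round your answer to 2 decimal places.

r = ln(10900/9310) / 10 ≈ 0.015767 per year
t = ln(34700/9310) / r = 1.31565 / 0.015767 ≈ 83.441

t ≈ 83.44 years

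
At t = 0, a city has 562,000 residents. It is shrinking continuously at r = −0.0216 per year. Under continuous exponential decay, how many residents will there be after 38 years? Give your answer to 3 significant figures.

≈ 247,000 residents

P(38) = 562000 · e^(-0.0216·38) = 562000 · e^(-0.8208)
= 562000 · 0.44008 ≈ 247324.65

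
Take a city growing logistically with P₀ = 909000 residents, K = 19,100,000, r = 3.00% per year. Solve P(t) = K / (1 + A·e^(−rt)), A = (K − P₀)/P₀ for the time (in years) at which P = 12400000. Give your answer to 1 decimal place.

A = (19100000 − 909000)/909000 = 20.0121
12400000 = 19100000/(1 + 20.0121·e^(−0.03t)) → 1 + 20.0121·e^(−0.03t) = 1.54032
e^(−0.03t) = 0.027 → t = ln(37.03732)/0.03 = 3.61193/0.03

t ≈ 120.4 years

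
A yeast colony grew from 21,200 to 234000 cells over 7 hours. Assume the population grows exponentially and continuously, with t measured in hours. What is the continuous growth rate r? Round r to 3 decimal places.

r ≈ 0.343 per hour

234000 = 21200 · e^(r·7)
e^(7r) = 234000/21200 = 11.03774
r = ln(11.03774) / 7 = 2.40132 / 7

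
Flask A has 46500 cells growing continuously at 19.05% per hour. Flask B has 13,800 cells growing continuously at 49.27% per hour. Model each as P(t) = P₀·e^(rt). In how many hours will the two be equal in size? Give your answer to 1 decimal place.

46500·e^(0.1905t) = 13800·e^(0.4927t)
46500/13800 = e^((0.4927 − 0.1905)t) → ln(3.36957) = 0.3022·t
t = 1.21478 / 0.3022

t ≈ 4.0 hours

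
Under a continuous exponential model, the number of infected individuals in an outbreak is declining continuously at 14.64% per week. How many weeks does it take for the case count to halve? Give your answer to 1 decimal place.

half-life ≈ 4.7 weeks

half-life = ln(2) / |r| = 0.69315 / 0.1464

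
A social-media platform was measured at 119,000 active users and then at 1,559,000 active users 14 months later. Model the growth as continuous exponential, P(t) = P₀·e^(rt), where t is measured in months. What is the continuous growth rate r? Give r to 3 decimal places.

r ≈ 0.184 per month

1559000 = 119000 · e^(r·14)
e^(14r) = 1559000/119000 = 13.10084
r = ln(13.10084) / 14 = 2.57268 / 14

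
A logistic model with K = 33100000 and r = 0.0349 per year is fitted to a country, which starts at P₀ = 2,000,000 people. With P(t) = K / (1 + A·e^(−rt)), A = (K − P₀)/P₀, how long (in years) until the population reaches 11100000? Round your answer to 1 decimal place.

t ≈ 59.0 years

A = (33100000 − 2000000)/2000000 = 15.55
11100000 = 33100000/(1 + 15.55·e^(−0.0349t)) → 1 + 15.55·e^(−0.0349t) = 2.98198
e^(−0.0349t) = 0.127459 → t = ln(7.84568)/0.0349 = 2.05996/0.0349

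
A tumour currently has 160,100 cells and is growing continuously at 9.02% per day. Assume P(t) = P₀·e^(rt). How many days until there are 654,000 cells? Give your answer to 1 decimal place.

654000 = 160100 · e^(0.0902·t)
t = ln(654000/160100) / 0.0902 = ln(4.08495) / 0.0902 = 1.40731 / 0.0902

t ≈ 15.6 days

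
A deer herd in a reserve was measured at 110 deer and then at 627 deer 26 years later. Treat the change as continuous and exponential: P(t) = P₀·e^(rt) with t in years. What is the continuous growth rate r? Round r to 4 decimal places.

r ≈ 0.0669 per year

627 = 110 · e^(r·26)
e^(26r) = 627/110 = 5.7
r = ln(5.7) / 26 = 1.74047 / 26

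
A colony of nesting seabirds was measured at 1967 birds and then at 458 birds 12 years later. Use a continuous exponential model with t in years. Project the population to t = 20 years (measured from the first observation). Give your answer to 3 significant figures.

≈ 173 birds

r = ln(458/1967) / 12 ≈ -0.12145 per year
P(20) = 1967 · e^(-0.12145·20) = 1967 · 0.08813 ≈ 173.34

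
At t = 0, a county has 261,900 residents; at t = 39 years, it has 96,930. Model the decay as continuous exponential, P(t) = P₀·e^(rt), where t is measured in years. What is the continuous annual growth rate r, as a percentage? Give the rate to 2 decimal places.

r ≈ -2.55% per year

96930 = 261900 · e^(r·39)
e^(39r) = 96930/261900 = 0.3701
r = ln(0.3701) / 39 = -0.99397 / 39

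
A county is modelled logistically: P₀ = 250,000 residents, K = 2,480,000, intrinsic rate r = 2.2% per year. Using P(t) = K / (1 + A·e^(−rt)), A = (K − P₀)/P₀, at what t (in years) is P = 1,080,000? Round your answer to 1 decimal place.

A = (2480000 − 250000)/250000 = 8.92
1080000 = 2480000/(1 + 8.92·e^(−0.022t)) → 1 + 8.92·e^(−0.022t) = 2.2963
e^(−0.022t) = 0.145325 → t = ln(6.88114)/0.022 = 1.92878/0.022

t ≈ 87.7 years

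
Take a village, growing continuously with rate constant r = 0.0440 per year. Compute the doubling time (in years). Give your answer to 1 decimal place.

doubling time = ln(2) / |r| = 0.69315 / 0.044

doubling time ≈ 15.8 years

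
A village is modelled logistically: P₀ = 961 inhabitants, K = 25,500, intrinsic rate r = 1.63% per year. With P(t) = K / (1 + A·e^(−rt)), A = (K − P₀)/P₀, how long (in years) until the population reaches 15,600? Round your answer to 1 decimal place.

A = (25500 − 961)/961 = 25.53486
15600 = 25500/(1 + 25.53486·e^(−0.0163t)) → 1 + 25.53486·e^(−0.0163t) = 1.63462
e^(−0.0163t) = 0.024853 → t = ln(40.23675)/0.0163 = 3.69478/0.0163

t ≈ 226.7 years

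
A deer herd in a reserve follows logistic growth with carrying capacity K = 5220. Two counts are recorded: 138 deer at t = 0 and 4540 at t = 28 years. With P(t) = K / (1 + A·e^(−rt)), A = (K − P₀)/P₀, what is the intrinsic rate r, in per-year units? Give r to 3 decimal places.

A = (5220 − 138)/138 = 36.82609
4540 = 5220/(1 + 36.82609·e^(−r·28)) → e^(−28r) = (1.14978 − 1)/36.82609 = 0.004067
r = −ln(0.004067)/28 = 5.5048/28

r ≈ 0.197 per year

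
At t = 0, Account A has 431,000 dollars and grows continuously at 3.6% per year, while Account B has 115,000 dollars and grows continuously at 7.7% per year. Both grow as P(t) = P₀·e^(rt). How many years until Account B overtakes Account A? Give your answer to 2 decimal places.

431000·e^(0.036t) = 115000·e^(0.077t)
431000/115000 = e^((0.077 − 0.036)t) → ln(3.74783) = 0.041·t
t = 1.32118 / 0.041

t ≈ 32.22 years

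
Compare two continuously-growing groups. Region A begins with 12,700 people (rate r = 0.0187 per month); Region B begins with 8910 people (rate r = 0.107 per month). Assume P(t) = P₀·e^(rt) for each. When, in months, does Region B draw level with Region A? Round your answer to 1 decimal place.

12700·e^(0.0187t) = 8910·e^(0.107t)
12700/8910 = e^((0.107 − 0.0187)t) → ln(1.42536) = 0.0883·t
t = 0.35443 / 0.0883

t ≈ 4.0 months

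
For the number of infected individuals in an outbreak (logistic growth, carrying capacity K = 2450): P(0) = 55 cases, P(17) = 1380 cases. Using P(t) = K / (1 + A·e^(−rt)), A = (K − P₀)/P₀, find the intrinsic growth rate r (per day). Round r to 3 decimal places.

r ≈ 0.237 per day

A = (2450 − 55)/55 = 43.54545
1380 = 2450/(1 + 43.54545·e^(−r·17)) → e^(−17r) = (1.77536 − 1)/43.54545 = 0.017806
r = −ln(0.017806)/17 = 4.02823/17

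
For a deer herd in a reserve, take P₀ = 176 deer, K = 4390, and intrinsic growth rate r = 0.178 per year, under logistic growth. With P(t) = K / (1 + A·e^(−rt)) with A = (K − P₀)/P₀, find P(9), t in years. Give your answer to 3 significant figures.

A = (4390 − 176)/176 = 23.94318
P(9) = 4390 / (1 + 23.94318·e^(−0.178·9)) = 4390 / (1 + 23.94318·0.201493)
= 4390 / 5.82439 ≈ 753.73

≈ 754 deer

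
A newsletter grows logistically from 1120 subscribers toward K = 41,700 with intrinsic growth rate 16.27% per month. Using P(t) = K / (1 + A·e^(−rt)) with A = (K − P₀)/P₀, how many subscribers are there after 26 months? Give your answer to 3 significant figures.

≈ 27,300 subscribers

A = (41700 − 1120)/1120 = 36.23214
P(26) = 41700 / (1 + 36.23214·e^(−0.1627·26)) = 41700 / (1 + 36.23214·0.014549)
= 41700 / 1.52716 ≈ 27305.61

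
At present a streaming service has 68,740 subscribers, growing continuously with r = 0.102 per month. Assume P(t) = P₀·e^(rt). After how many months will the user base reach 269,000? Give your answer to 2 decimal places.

269000 = 68740 · e^(0.102·t)
t = ln(269000/68740) / 0.102 = ln(3.9133) / 0.102 = 1.36438 / 0.102

t ≈ 13.38 months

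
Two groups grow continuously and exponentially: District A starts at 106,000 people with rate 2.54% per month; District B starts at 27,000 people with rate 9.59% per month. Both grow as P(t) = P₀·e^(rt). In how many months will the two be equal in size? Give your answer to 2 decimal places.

106000·e^(0.0254t) = 27000·e^(0.0959t)
106000/27000 = e^((0.0959 − 0.0254)t) → ln(3.92593) = 0.0705·t
t = 1.3676 / 0.0705

t ≈ 19.40 months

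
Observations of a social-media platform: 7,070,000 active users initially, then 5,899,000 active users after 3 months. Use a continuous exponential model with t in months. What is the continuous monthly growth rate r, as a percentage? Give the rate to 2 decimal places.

5899000 = 7070000 · e^(r·3)
e^(3r) = 5899000/7070000 = 0.83437
r = ln(0.83437) / 3 = -0.18108 / 3

r ≈ -6.04% per month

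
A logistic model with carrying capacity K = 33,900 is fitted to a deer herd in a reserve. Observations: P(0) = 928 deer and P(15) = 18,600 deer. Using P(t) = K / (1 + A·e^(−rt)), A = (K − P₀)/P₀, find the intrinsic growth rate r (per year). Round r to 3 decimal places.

A = (33900 − 928)/928 = 35.53017
18600 = 33900/(1 + 35.53017·e^(−r·15)) → e^(−15r) = (1.82258 − 1)/35.53017 = 0.023152
r = −ln(0.023152)/15 = 3.76569/15

r ≈ 0.251 per year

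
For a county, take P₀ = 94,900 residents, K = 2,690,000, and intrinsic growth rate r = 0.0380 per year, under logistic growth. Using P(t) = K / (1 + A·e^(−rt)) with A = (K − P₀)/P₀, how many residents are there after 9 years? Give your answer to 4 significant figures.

A = (2690000 − 94900)/94900 = 27.34563
P(9) = 2690000 / (1 + 27.34563·e^(−0.038·9)) = 2690000 / (1 + 27.34563·0.710348)
= 2690000 / 20.42492 ≈ 131701.88

≈ 131,700 residents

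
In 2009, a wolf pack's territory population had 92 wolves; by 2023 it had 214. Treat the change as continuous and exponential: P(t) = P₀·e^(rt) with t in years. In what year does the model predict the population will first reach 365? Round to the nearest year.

year 2032

r = ln(214/92) / 14 = 0.84419/14 ≈ 0.060299 per year
t = ln(365/92) / r = 1.37811/0.060299 ≈ 22.85 years after 2009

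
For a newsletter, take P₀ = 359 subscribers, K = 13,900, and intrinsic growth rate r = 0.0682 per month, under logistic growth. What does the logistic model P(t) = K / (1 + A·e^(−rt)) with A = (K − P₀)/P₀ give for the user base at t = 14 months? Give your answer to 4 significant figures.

A = (13900 − 359)/359 = 37.71866
P(14) = 13900 / (1 + 37.71866·e^(−0.0682·14)) = 13900 / (1 + 37.71866·0.384889)
= 13900 / 15.5175 ≈ 895.76

≈ 895.8 subscribers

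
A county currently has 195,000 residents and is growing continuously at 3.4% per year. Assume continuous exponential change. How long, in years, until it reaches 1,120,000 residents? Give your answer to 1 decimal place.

t ≈ 51.4 years

1120000 = 195000 · e^(0.034·t)
t = ln(1120000/195000) / 0.034 = ln(5.74359) / 0.034 = 1.74808 / 0.034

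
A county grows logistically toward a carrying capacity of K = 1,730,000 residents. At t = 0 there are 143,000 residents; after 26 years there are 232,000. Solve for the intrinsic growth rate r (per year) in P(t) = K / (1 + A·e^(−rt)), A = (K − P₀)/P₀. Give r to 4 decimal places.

r ≈ 0.0208 per year

A = (1730000 − 143000)/143000 = 11.0979
232000 = 1730000/(1 + 11.0979·e^(−r·26)) → e^(−26r) = (7.4569 − 1)/11.0979 = 0.581812
r = −ln(0.581812)/26 = 0.54161/26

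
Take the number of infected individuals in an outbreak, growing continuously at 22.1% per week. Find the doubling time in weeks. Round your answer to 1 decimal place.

doubling time ≈ 3.1 weeks

doubling time = ln(2) / |r| = 0.69315 / 0.221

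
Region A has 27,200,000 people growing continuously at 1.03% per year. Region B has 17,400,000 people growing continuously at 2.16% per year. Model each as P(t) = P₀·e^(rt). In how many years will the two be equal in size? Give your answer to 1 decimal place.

27200000·e^(0.0103t) = 17400000·e^(0.0216t)
27200000/17400000 = e^((0.0216 − 0.0103)t) → ln(1.56322) = 0.0113·t
t = 0.44675 / 0.0113

t ≈ 39.5 years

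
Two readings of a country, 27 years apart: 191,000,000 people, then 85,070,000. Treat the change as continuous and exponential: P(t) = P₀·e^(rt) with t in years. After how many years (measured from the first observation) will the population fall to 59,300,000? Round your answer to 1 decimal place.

r = ln(85070000/191000000) / 27 ≈ -0.029956 per year
t = ln(59300000/191000000) / r = -1.16966 / -0.029956 ≈ 39.047

t ≈ 39.0 years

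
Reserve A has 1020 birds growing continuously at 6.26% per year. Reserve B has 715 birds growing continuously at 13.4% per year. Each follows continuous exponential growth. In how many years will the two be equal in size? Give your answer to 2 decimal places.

1020·e^(0.0626t) = 715·e^(0.134t)
1020/715 = e^((0.134 − 0.0626)t) → ln(1.42657) = 0.0714·t
t = 0.35528 / 0.0714

t ≈ 4.98 years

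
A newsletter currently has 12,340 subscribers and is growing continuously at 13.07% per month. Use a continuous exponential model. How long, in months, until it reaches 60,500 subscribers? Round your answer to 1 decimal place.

t ≈ 12.2 months

60500 = 12340 · e^(0.1307·t)
t = ln(60500/12340) / 0.1307 = ln(4.90276) / 0.1307 = 1.5898 / 0.1307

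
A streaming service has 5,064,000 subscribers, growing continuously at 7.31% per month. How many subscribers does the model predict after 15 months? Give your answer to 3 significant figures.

≈ 15,200,000 subscribers

P(15) = 5064000 · e^(0.0731·15) = 5064000 · e^(1.0965)
= 5064000 · 2.99367 ≈ 15159943.98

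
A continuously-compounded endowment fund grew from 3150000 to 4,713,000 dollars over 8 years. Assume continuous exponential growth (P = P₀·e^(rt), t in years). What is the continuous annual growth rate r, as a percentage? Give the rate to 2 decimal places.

r ≈ 5.04% per year

4713000 = 3150000 · e^(r·8)
e^(8r) = 4713000/3150000 = 1.49619
r = ln(1.49619) / 8 = 0.40292 / 8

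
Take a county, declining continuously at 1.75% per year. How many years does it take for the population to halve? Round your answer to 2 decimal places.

half-life = ln(2) / |r| = 0.69315 / 0.0175

half-life ≈ 39.61 years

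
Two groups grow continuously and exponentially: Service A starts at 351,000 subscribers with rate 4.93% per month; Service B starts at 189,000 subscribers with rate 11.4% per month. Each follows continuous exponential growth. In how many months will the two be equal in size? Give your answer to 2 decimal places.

351000·e^(0.0493t) = 189000·e^(0.114t)
351000/189000 = e^((0.114 − 0.0493)t) → ln(1.85714) = 0.0647·t
t = 0.61904 / 0.0647

t ≈ 9.57 months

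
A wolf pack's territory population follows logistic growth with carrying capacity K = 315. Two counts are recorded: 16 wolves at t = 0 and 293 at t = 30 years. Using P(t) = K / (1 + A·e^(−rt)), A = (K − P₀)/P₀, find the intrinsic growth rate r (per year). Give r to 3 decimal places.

A = (315 − 16)/16 = 18.6875
293 = 315/(1 + 18.6875·e^(−r·30)) → e^(−30r) = (1.07509 − 1)/18.6875 = 0.004018
r = −ln(0.004018)/30 = 5.51699/30

r ≈ 0.184 per year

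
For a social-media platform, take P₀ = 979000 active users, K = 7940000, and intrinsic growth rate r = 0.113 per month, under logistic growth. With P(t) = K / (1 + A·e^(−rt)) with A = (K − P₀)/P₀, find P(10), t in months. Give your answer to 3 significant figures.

A = (7940000 − 979000)/979000 = 7.11032
P(10) = 7940000 / (1 + 7.11032·e^(−0.113·10)) = 7940000 / (1 + 7.11032·0.323033)
= 7940000 / 3.29687 ≈ 2408345.8

≈ 2,410,000 active users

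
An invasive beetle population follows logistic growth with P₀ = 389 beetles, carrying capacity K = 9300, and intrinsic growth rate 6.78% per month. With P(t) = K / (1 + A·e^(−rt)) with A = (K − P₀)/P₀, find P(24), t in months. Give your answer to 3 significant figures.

A = (9300 − 389)/389 = 22.90746
P(24) = 9300 / (1 + 22.90746·e^(−0.0678·24)) = 9300 / (1 + 22.90746·0.196479)
= 9300 / 5.50083 ≈ 1690.65

≈ 1,690 beetles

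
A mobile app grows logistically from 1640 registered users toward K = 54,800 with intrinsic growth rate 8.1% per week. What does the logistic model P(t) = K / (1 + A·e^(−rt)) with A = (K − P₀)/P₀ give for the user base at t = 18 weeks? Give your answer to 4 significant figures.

≈ 6,415 registered users

A = (54800 − 1640)/1640 = 32.41463
P(18) = 54800 / (1 + 32.41463·e^(−0.081·18)) = 54800 / (1 + 32.41463·0.232701)
= 54800 / 8.54292 ≈ 6414.67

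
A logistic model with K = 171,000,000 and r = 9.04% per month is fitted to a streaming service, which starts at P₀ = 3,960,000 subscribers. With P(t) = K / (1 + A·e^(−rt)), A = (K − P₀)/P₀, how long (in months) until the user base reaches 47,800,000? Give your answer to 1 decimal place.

t ≈ 30.9 months

A = (171000000 − 3960000)/3960000 = 42.18182
47800000 = 171000000/(1 + 42.18182·e^(−0.0904t)) → 1 + 42.18182·e^(−0.0904t) = 3.57741
e^(−0.0904t) = 0.061102 → t = ln(16.366)/0.0904 = 2.79521/0.0904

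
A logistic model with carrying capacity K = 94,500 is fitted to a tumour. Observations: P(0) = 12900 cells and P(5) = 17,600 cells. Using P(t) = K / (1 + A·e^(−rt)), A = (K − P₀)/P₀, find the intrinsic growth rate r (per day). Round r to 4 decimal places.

r ≈ 0.0740 per day

A = (94500 − 12900)/12900 = 6.32558
17600 = 94500/(1 + 6.32558·e^(−r·5)) → e^(−5r) = (5.36932 − 1)/6.32558 = 0.690738
r = −ln(0.690738)/5 = 0.36999/5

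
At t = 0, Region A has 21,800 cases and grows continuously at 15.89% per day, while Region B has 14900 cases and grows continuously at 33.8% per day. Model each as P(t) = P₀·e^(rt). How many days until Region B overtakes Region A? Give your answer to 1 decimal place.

t ≈ 2.1 days

21800·e^(0.1589t) = 14900·e^(0.338t)
21800/14900 = e^((0.338 − 0.1589)t) → ln(1.46309) = 0.1791·t
t = 0.38055 / 0.1791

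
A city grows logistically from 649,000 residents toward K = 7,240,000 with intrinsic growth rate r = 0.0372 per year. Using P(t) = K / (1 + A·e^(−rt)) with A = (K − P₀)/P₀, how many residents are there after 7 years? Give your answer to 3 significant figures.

≈ 820,000 residents

A = (7240000 − 649000)/649000 = 10.15562
P(7) = 7240000 / (1 + 10.15562·e^(−0.0372·7)) = 7240000 / (1 + 10.15562·0.770743)
= 7240000 / 8.82738 ≈ 820175.55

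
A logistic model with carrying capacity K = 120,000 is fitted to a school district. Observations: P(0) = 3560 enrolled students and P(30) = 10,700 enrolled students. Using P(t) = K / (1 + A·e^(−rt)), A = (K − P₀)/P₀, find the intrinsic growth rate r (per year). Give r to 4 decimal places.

r ≈ 0.0388 per year

A = (120000 − 3560)/3560 = 32.70787
10700 = 120000/(1 + 32.70787·e^(−r·30)) → e^(−30r) = (11.21495 − 1)/32.70787 = 0.312309
r = −ln(0.312309)/30 = 1.16376/30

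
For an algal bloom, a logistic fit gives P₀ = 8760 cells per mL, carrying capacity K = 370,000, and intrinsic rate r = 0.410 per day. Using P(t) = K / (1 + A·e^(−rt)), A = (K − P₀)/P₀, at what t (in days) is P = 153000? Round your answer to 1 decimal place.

A = (370000 − 8760)/8760 = 41.23744
153000 = 370000/(1 + 41.23744·e^(−0.41t)) → 1 + 41.23744·e^(−0.41t) = 2.4183
e^(−0.41t) = 0.034394 → t = ln(29.07525)/0.41 = 3.36989/0.41

t ≈ 8.2 days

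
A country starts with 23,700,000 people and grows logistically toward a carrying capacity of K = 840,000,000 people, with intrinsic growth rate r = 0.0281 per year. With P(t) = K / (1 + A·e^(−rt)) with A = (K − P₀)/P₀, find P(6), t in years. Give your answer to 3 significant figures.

A = (840000000 − 23700000)/23700000 = 34.44304
P(6) = 840000000 / (1 + 34.44304·e^(−0.0281·6)) = 840000000 / (1 + 34.44304·0.844847)
= 840000000 / 30.09909 ≈ 27907820.9

≈ 27,900,000 people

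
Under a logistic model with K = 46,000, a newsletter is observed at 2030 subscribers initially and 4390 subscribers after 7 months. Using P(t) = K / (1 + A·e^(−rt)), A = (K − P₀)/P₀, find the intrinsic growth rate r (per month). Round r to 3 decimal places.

r ≈ 0.118 per month

A = (46000 − 2030)/2030 = 21.6601
4390 = 46000/(1 + 21.6601·e^(−r·7)) → e^(−7r) = (10.47836 − 1)/21.6601 = 0.437595
r = −ln(0.437595)/7 = 0.82646/7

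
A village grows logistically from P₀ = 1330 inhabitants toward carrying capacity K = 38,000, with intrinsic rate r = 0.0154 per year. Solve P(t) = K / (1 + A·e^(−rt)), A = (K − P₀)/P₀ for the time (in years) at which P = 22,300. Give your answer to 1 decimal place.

t ≈ 238.2 years

A = (38000 − 1330)/1330 = 27.57143
22300 = 38000/(1 + 27.57143·e^(−0.0154t)) → 1 + 27.57143·e^(−0.0154t) = 1.70404
e^(−0.0154t) = 0.025535 → t = ln(39.16197)/0.0154 = 3.66771/0.0154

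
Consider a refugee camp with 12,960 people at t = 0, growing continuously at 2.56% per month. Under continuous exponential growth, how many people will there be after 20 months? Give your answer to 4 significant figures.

P(20) = 12960 · e^(0.0256·20) = 12960 · e^(0.512)
= 12960 · 1.66863 ≈ 21625.38

≈ 21,630 people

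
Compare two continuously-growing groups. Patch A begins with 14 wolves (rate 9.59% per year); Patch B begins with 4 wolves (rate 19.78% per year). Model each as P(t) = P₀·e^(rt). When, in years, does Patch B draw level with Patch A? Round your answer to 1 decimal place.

14·e^(0.0959t) = 4·e^(0.1978t)
14/4 = e^((0.1978 − 0.0959)t) → ln(3.5) = 0.1019·t
t = 1.25276 / 0.1019

t ≈ 12.3 years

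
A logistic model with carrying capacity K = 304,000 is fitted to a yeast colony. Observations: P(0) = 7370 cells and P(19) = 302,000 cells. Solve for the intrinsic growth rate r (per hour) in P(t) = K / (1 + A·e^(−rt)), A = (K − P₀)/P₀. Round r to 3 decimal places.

r ≈ 0.459 per hour

A = (304000 − 7370)/7370 = 40.2483
302000 = 304000/(1 + 40.2483·e^(−r·19)) → e^(−19r) = (1.00662 − 1)/40.2483 = 0.000165
r = −ln(0.000165)/19 = 8.71235/19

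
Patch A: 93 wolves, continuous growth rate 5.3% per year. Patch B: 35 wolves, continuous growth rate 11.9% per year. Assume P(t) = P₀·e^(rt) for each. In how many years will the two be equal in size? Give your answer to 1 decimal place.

93·e^(0.053t) = 35·e^(0.119t)
93/35 = e^((0.119 − 0.053)t) → ln(2.65714) = 0.066·t
t = 0.97725 / 0.066

t ≈ 14.8 years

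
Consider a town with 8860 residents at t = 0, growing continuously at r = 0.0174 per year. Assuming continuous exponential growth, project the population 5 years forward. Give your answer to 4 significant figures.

P(5) = 8860 · e^(0.0174·5) = 8860 · e^(0.087)
= 8860 · 1.0909 ≈ 9665.34

≈ 9,665 residents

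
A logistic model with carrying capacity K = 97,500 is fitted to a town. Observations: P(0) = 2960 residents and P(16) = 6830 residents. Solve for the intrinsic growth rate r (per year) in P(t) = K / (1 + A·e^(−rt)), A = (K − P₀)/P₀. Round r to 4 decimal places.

r ≈ 0.0549 per year

A = (97500 − 2960)/2960 = 31.93919
6830 = 97500/(1 + 31.93919·e^(−r·16)) → e^(−16r) = (14.27526 − 1)/31.93919 = 0.415642
r = −ln(0.415642)/16 = 0.87793/16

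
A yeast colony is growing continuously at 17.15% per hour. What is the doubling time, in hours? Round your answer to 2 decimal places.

doubling time = ln(2) / |r| = 0.69315 / 0.1715

doubling time ≈ 4.04 hours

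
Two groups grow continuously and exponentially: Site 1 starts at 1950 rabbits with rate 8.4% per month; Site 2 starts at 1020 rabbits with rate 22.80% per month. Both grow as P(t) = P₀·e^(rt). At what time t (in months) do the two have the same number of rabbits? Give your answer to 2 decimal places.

1950·e^(0.084t) = 1020·e^(0.228t)
1950/1020 = e^((0.228 − 0.084)t) → ln(1.91176) = 0.144·t
t = 0.64803 / 0.144

t ≈ 4.50 months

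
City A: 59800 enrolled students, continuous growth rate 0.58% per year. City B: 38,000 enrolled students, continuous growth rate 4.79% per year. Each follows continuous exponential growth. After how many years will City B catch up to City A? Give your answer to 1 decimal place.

59800·e^(0.0058t) = 38000·e^(0.0479t)
59800/38000 = e^((0.0479 − 0.0058)t) → ln(1.57368) = 0.0421·t
t = 0.45342 / 0.0421

t ≈ 10.8 years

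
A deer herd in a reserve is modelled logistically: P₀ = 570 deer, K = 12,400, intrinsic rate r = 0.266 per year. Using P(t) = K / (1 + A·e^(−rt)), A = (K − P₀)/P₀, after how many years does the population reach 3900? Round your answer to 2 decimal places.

t ≈ 8.47 years

A = (12400 − 570)/570 = 20.75439
3900 = 12400/(1 + 20.75439·e^(−0.266t)) → 1 + 20.75439·e^(−0.266t) = 3.17949
e^(−0.266t) = 0.105013 → t = ln(9.5226)/0.266 = 2.25367/0.266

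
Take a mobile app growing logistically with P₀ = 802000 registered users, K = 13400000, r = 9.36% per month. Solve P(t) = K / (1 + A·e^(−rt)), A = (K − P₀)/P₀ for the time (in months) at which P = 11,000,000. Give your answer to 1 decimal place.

t ≈ 45.7 months

A = (13400000 − 802000)/802000 = 15.70823
11000000 = 13400000/(1 + 15.70823·e^(−0.0936t)) → 1 + 15.70823·e^(−0.0936t) = 1.21818
e^(−0.0936t) = 0.01389 → t = ln(71.99605)/0.0936 = 4.27661/0.0936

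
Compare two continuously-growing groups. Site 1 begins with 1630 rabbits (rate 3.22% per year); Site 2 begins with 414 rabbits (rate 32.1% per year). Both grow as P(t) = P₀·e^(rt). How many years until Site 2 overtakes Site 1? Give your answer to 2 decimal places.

1630·e^(0.0322t) = 414·e^(0.321t)
1630/414 = e^((0.321 − 0.0322)t) → ln(3.9372) = 0.2888·t
t = 1.37047 / 0.2888

t ≈ 4.75 years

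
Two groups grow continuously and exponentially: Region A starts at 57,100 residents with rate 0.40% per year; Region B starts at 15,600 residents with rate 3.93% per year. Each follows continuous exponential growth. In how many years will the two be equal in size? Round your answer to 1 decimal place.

57100·e^(0.004t) = 15600·e^(0.0393t)
57100/15600 = e^((0.0393 − 0.004)t) → ln(3.66026) = 0.0353·t
t = 1.29753 / 0.0353

t ≈ 36.8 years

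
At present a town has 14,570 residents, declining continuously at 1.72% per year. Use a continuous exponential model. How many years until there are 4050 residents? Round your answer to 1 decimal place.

t ≈ 74.4 years

4050 = 14570 · e^(-0.0172·t)
t = ln(4050/14570) / -0.0172 = ln(0.27797) / -0.0172 = -1.28025 / -0.0172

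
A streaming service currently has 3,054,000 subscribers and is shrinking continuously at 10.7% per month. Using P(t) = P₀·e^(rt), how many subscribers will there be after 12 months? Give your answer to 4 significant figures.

P(12) = 3054000 · e^(-0.107·12) = 3054000 · e^(-1.284)
= 3054000 · 0.27693 ≈ 845736.2

≈ 845,700 subscribers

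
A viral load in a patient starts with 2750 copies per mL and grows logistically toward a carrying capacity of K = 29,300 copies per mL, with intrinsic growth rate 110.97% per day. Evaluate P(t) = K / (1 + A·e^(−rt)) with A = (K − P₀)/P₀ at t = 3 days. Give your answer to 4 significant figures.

≈ 21,770 copies per mL

A = (29300 − 2750)/2750 = 9.65455
P(3) = 29300 / (1 + 9.65455·e^(−1.1097·3)) = 29300 / (1 + 9.65455·0.035825)
= 29300 / 1.34588 ≈ 21770.19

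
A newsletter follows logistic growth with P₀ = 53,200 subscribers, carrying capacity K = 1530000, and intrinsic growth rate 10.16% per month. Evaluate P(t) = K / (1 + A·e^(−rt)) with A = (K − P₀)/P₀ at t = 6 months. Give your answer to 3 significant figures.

A = (1530000 − 53200)/53200 = 27.7594
P(6) = 1530000 / (1 + 27.7594·e^(−0.1016·6)) = 1530000 / (1 + 27.7594·0.543568)
= 1530000 / 16.08913 ≈ 95095.27

≈ 95,100 subscribers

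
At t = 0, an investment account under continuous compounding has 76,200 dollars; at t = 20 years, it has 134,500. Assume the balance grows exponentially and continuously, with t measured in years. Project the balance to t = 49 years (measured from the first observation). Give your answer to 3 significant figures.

r = ln(134500/76200) / 20 ≈ 0.02841 per year
P(49) = 76200 · e^(0.02841·49) = 76200 · 4.02328 ≈ 306573.69

≈ 307,000 dollars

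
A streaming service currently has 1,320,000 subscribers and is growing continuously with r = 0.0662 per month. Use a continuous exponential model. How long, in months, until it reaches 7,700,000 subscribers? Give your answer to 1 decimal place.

7700000 = 1320000 · e^(0.0662·t)
t = ln(7700000/1320000) / 0.0662 = ln(5.83333) / 0.0662 = 1.76359 / 0.0662

t ≈ 26.6 months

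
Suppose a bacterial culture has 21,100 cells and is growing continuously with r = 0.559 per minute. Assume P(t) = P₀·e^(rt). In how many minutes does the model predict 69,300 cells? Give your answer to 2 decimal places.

69300 = 21100 · e^(0.559·t)
t = ln(69300/21100) / 0.559 = ln(3.28436) / 0.559 = 1.18917 / 0.559

t ≈ 2.13 minutes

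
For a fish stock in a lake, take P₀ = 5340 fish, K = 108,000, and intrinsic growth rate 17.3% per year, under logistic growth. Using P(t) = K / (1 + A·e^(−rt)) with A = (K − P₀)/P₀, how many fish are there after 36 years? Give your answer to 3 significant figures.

≈ 104,000 fish

A = (108000 − 5340)/5340 = 19.22472
P(36) = 108000 / (1 + 19.22472·e^(−0.173·36)) = 108000 / (1 + 19.22472·0.001973)
= 108000 / 1.03794 ≈ 104052.46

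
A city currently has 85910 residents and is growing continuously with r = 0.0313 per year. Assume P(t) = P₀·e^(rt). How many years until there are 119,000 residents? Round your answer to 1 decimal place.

t ≈ 10.4 years

119000 = 85910 · e^(0.0313·t)
t = ln(119000/85910) / 0.0313 = ln(1.38517) / 0.0313 = 0.32582 / 0.0313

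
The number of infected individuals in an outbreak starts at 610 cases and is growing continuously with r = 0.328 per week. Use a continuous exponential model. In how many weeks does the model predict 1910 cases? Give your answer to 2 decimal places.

t ≈ 3.48 weeks

1910 = 610 · e^(0.328·t)
t = ln(1910/610) / 0.328 = ln(3.13115) / 0.328 = 1.1414 / 0.328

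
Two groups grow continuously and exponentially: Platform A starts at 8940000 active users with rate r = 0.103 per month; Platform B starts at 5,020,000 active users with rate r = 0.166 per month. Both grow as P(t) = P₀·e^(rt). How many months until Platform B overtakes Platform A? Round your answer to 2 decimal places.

8940000·e^(0.103t) = 5020000·e^(0.166t)
8940000/5020000 = e^((0.166 − 0.103)t) → ln(1.78088) = 0.063·t
t = 0.57711 / 0.063

t ≈ 9.16 months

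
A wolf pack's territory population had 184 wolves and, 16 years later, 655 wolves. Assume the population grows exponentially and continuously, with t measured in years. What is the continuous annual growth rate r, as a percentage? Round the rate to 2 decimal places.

r ≈ 7.94% per year

655 = 184 · e^(r·16)
e^(16r) = 655/184 = 3.55978
r = ln(3.55978) / 16 = 1.2697 / 16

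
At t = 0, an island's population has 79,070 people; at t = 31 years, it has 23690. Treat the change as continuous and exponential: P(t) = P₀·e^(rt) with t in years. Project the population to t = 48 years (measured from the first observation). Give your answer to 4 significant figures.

r = ln(23690/79070) / 31 ≈ -0.03888 per year
P(48) = 79070 · e^(-0.03888·48) = 79070 · 0.1547 ≈ 12232.46

≈ 12,230 people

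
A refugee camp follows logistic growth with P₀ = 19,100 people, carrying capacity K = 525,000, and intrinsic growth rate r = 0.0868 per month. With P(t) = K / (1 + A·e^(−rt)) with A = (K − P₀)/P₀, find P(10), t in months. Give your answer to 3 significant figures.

≈ 43,300 people

A = (525000 − 19100)/19100 = 26.48691
P(10) = 525000 / (1 + 26.48691·e^(−0.0868·10)) = 525000 / (1 + 26.48691·0.41979)
= 525000 / 12.11895 ≈ 43320.59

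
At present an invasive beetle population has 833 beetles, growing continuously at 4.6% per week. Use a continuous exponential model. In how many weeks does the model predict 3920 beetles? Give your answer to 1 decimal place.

t ≈ 33.7 weeks

3920 = 833 · e^(0.046·t)
t = ln(3920/833) / 0.046 = ln(4.70588) / 0.046 = 1.54881 / 0.046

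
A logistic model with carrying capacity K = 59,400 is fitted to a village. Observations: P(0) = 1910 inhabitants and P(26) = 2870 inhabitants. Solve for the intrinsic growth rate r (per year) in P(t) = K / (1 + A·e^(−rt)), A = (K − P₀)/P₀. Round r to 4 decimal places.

A = (59400 − 1910)/1910 = 30.09948
2870 = 59400/(1 + 30.09948·e^(−r·26)) → e^(−26r) = (20.69686 − 1)/30.09948 = 0.654392
r = −ln(0.654392)/26 = 0.42405/26

r ≈ 0.0163 per year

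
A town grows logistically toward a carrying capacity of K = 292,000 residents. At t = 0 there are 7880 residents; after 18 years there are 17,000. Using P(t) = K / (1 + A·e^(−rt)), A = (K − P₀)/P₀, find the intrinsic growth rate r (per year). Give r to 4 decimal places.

r ≈ 0.0445 per year

A = (292000 − 7880)/7880 = 36.05584
17000 = 292000/(1 + 36.05584·e^(−r·18)) → e^(−18r) = (17.17647 − 1)/36.05584 = 0.448651
r = −ln(0.448651)/18 = 0.80151/18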